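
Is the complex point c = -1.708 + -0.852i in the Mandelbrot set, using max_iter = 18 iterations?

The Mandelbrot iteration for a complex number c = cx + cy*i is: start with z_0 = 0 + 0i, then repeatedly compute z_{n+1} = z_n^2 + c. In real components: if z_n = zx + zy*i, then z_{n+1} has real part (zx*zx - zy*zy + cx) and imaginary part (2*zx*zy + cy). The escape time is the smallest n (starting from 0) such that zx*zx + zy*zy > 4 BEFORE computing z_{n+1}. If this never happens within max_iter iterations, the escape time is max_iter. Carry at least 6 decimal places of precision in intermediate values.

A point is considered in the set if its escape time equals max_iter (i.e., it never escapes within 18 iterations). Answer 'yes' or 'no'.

Answer: no

Derivation:
z_0 = 0 + 0i, c = -1.7080 + -0.8520i
Iter 1: z = -1.7080 + -0.8520i, |z|^2 = 3.6432
Iter 2: z = 0.4834 + 2.0584i, |z|^2 = 4.4708
Escaped at iteration 2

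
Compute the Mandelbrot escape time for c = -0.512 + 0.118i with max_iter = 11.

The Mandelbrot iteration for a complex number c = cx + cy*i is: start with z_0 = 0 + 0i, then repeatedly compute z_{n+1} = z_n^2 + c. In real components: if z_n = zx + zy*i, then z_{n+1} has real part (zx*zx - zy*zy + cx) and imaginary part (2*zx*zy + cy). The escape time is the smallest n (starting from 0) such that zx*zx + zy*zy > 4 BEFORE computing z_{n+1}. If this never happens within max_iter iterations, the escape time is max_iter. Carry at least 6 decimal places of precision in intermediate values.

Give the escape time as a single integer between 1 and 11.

z_0 = 0 + 0i, c = -0.5120 + 0.1180i
Iter 1: z = -0.5120 + 0.1180i, |z|^2 = 0.2761
Iter 2: z = -0.2638 + -0.0028i, |z|^2 = 0.0696
Iter 3: z = -0.4424 + 0.1195i, |z|^2 = 0.2100
Iter 4: z = -0.3305 + 0.0123i, |z|^2 = 0.1094
Iter 5: z = -0.4029 + 0.1099i, |z|^2 = 0.1744
Iter 6: z = -0.3618 + 0.0294i, |z|^2 = 0.1317
Iter 7: z = -0.3820 + 0.0967i, |z|^2 = 0.1553
Iter 8: z = -0.3754 + 0.0441i, |z|^2 = 0.1429
Iter 9: z = -0.3730 + 0.0849i, |z|^2 = 0.1463
Iter 10: z = -0.3801 + 0.0547i, |z|^2 = 0.1474

Answer: 11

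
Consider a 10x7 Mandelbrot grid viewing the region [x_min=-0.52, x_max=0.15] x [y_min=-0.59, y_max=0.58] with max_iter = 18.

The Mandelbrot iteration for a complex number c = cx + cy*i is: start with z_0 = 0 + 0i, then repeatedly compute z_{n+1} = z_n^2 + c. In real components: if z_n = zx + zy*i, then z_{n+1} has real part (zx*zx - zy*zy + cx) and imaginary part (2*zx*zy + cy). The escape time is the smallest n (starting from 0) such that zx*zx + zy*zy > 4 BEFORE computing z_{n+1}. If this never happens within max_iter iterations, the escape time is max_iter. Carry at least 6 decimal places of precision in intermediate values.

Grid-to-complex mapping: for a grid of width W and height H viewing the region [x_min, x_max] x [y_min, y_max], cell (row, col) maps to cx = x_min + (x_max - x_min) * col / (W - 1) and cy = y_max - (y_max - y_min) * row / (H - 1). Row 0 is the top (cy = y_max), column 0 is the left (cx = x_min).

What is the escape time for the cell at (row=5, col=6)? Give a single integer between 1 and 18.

z_0 = 0 + 0i, c = -0.0733 + -0.3950i
Iter 1: z = -0.0733 + -0.3950i, |z|^2 = 0.1614
Iter 2: z = -0.2240 + -0.3371i, |z|^2 = 0.1638
Iter 3: z = -0.1368 + -0.2440i, |z|^2 = 0.0782
Iter 4: z = -0.1142 + -0.3282i, |z|^2 = 0.1208
Iter 5: z = -0.1680 + -0.3201i, |z|^2 = 0.1307
Iter 6: z = -0.1475 + -0.2874i, |z|^2 = 0.1044
Iter 7: z = -0.1342 + -0.3102i, |z|^2 = 0.1142
Iter 8: z = -0.1515 + -0.3118i, |z|^2 = 0.1202
Iter 9: z = -0.1476 + -0.3005i, |z|^2 = 0.1121
Iter 10: z = -0.1419 + -0.3063i, |z|^2 = 0.1140
Iter 11: z = -0.1470 + -0.3081i, |z|^2 = 0.1165
Iter 12: z = -0.1466 + -0.3044i, |z|^2 = 0.1142
Iter 13: z = -0.1445 + -0.3057i, |z|^2 = 0.1143
Iter 14: z = -0.1459 + -0.3066i, |z|^2 = 0.1153
Iter 15: z = -0.1461 + -0.3055i, |z|^2 = 0.1147
Iter 16: z = -0.1453 + -0.3057i, |z|^2 = 0.1146
Iter 17: z = -0.1457 + -0.3061i, |z|^2 = 0.1149

Answer: 18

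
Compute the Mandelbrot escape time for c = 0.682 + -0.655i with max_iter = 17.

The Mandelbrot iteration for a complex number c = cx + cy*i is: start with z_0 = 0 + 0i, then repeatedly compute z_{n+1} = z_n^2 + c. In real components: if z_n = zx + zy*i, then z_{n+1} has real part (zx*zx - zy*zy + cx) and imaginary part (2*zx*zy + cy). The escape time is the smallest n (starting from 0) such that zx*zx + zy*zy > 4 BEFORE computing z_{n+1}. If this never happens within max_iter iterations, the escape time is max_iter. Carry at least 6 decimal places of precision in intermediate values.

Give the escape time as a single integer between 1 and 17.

Answer: 3

Derivation:
z_0 = 0 + 0i, c = 0.6820 + -0.6550i
Iter 1: z = 0.6820 + -0.6550i, |z|^2 = 0.8941
Iter 2: z = 0.7181 + -1.5484i, |z|^2 = 2.9133
Iter 3: z = -1.1999 + -2.8788i, |z|^2 = 9.7276
Escaped at iteration 3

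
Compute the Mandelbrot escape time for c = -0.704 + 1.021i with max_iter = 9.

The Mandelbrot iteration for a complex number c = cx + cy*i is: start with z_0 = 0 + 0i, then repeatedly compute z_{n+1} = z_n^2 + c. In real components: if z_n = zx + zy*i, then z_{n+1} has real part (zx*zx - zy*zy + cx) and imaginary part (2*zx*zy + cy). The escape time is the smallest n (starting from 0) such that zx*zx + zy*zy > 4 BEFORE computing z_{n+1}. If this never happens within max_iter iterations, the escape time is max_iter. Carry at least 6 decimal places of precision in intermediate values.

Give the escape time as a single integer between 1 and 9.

Answer: 3

Derivation:
z_0 = 0 + 0i, c = -0.7040 + 1.0210i
Iter 1: z = -0.7040 + 1.0210i, |z|^2 = 1.5381
Iter 2: z = -1.2508 + -0.4166i, |z|^2 = 1.7381
Iter 3: z = 0.6870 + 2.0631i, |z|^2 = 4.7284
Escaped at iteration 3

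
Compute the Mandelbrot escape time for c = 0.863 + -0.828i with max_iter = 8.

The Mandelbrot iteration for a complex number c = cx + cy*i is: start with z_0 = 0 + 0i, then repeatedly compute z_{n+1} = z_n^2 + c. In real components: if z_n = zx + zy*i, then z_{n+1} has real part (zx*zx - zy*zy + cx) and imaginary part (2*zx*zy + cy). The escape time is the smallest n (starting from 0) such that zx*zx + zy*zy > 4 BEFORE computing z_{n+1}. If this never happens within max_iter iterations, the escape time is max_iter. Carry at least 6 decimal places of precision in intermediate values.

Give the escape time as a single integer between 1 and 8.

z_0 = 0 + 0i, c = 0.8630 + -0.8280i
Iter 1: z = 0.8630 + -0.8280i, |z|^2 = 1.4304
Iter 2: z = 0.9222 + -2.2571i, |z|^2 = 5.9451
Escaped at iteration 2

Answer: 2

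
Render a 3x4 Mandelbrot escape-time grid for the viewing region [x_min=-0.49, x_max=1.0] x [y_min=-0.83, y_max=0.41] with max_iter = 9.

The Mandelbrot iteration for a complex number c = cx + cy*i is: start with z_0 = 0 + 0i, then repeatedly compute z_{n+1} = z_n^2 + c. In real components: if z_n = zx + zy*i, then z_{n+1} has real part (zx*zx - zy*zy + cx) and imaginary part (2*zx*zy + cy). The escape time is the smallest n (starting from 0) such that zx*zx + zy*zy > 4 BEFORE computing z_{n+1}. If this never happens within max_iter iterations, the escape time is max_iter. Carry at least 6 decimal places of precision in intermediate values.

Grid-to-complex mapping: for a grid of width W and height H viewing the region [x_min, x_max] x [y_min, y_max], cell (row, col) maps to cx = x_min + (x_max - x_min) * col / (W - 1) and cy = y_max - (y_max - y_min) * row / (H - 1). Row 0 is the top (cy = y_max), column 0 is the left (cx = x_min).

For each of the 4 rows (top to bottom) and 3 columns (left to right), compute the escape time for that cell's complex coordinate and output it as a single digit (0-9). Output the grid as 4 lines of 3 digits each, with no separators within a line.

Answer: 992
992
992
552

Derivation:
(row=0, col=0): c = -0.4900 + 0.4100i → escape time 9
(row=0, col=1): c = 0.2550 + 0.4100i → escape time 9
(row=0, col=2): c = 1.0000 + 0.4100i → escape time 2
(row=1, col=0): c = -0.4900 + -0.0033i → escape time 9
(row=1, col=1): c = 0.2550 + -0.0033i → escape time 9
(row=1, col=2): c = 1.0000 + -0.0033i → escape time 2
(row=2, col=0): c = -0.4900 + -0.4167i → escape time 9
(row=2, col=1): c = 0.2550 + -0.4167i → escape time 9
(row=2, col=2): c = 1.0000 + -0.4167i → escape time 2
(row=3, col=0): c = -0.4900 + -0.8300i → escape time 5
(row=3, col=1): c = 0.2550 + -0.8300i → escape time 5
(row=3, col=2): c = 1.0000 + -0.8300i → escape time 2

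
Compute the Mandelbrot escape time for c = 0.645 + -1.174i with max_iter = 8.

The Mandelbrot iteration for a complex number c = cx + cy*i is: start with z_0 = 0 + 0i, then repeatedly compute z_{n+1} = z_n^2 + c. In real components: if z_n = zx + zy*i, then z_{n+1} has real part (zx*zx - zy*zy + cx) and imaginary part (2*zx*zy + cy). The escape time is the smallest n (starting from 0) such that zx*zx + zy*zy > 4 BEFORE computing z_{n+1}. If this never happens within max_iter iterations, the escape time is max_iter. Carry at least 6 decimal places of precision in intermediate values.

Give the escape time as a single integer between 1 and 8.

z_0 = 0 + 0i, c = 0.6450 + -1.1740i
Iter 1: z = 0.6450 + -1.1740i, |z|^2 = 1.7943
Iter 2: z = -0.3173 + -2.6885i, |z|^2 = 7.3285
Escaped at iteration 2

Answer: 2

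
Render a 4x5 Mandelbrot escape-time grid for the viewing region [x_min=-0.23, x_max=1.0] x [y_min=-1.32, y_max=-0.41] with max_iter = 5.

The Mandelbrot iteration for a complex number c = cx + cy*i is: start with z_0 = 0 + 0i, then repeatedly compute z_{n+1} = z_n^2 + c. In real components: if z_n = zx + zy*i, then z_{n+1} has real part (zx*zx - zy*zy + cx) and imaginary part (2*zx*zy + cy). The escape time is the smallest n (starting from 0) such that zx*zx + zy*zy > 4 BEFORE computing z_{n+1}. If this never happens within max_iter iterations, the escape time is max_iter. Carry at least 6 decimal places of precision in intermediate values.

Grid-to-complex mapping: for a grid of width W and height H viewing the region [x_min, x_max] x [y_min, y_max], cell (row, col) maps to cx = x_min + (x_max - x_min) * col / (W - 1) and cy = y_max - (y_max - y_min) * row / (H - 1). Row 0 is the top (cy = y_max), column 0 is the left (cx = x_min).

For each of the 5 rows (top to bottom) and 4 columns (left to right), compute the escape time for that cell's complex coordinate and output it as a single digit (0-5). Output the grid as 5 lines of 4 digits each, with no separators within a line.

Answer: 5542
5532
5532
5322
2222

Derivation:
(row=0, col=0): c = -0.2300 + -0.4100i → escape time 5
(row=0, col=1): c = 0.1800 + -0.4100i → escape time 5
(row=0, col=2): c = 0.5900 + -0.4100i → escape time 4
(row=0, col=3): c = 1.0000 + -0.4100i → escape time 2
(row=1, col=0): c = -0.2300 + -0.6375i → escape time 5
(row=1, col=1): c = 0.1800 + -0.6375i → escape time 5
(row=1, col=2): c = 0.5900 + -0.6375i → escape time 3
(row=1, col=3): c = 1.0000 + -0.6375i → escape time 2
(row=2, col=0): c = -0.2300 + -0.8650i → escape time 5
(row=2, col=1): c = 0.1800 + -0.8650i → escape time 5
(row=2, col=2): c = 0.5900 + -0.8650i → escape time 3
(row=2, col=3): c = 1.0000 + -0.8650i → escape time 2
(row=3, col=0): c = -0.2300 + -1.0925i → escape time 5
(row=3, col=1): c = 0.1800 + -1.0925i → escape time 3
(row=3, col=2): c = 0.5900 + -1.0925i → escape time 2
(row=3, col=3): c = 1.0000 + -1.0925i → escape time 2
(row=4, col=0): c = -0.2300 + -1.3200i → escape time 2
(row=4, col=1): c = 0.1800 + -1.3200i → escape time 2
(row=4, col=2): c = 0.5900 + -1.3200i → escape time 2
(row=4, col=3): c = 1.0000 + -1.3200i → escape time 2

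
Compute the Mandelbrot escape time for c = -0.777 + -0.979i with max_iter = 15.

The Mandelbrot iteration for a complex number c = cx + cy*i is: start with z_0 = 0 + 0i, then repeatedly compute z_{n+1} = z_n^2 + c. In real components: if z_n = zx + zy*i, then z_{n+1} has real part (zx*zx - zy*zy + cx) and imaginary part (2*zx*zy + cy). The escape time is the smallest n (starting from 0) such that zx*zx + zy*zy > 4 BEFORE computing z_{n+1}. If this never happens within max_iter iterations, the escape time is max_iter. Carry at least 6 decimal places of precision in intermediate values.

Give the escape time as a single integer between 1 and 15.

z_0 = 0 + 0i, c = -0.7770 + -0.9790i
Iter 1: z = -0.7770 + -0.9790i, |z|^2 = 1.5622
Iter 2: z = -1.1317 + 0.5424i, |z|^2 = 1.5749
Iter 3: z = 0.2096 + -2.2066i, |z|^2 = 4.9130
Escaped at iteration 3

Answer: 3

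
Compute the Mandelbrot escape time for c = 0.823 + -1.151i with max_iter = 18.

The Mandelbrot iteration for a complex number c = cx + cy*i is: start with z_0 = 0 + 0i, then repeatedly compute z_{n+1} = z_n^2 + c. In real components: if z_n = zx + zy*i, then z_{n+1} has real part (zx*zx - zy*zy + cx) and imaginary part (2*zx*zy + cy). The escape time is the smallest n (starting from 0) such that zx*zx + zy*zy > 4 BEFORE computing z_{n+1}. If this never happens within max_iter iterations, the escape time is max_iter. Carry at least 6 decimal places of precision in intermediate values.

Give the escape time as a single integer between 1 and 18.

Answer: 2

Derivation:
z_0 = 0 + 0i, c = 0.8230 + -1.1510i
Iter 1: z = 0.8230 + -1.1510i, |z|^2 = 2.0021
Iter 2: z = 0.1755 + -3.0455i, |z|^2 = 9.3062
Escaped at iteration 2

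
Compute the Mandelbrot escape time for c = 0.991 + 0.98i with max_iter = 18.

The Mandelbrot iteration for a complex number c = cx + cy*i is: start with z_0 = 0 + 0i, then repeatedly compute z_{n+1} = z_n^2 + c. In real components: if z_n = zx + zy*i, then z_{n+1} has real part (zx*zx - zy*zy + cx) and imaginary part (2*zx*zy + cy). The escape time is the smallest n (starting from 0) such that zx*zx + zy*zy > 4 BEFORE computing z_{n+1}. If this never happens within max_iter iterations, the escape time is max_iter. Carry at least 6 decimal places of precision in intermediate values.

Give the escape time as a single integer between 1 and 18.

z_0 = 0 + 0i, c = 0.9910 + 0.9800i
Iter 1: z = 0.9910 + 0.9800i, |z|^2 = 1.9425
Iter 2: z = 1.0127 + 2.9224i, |z|^2 = 9.5657
Escaped at iteration 2

Answer: 2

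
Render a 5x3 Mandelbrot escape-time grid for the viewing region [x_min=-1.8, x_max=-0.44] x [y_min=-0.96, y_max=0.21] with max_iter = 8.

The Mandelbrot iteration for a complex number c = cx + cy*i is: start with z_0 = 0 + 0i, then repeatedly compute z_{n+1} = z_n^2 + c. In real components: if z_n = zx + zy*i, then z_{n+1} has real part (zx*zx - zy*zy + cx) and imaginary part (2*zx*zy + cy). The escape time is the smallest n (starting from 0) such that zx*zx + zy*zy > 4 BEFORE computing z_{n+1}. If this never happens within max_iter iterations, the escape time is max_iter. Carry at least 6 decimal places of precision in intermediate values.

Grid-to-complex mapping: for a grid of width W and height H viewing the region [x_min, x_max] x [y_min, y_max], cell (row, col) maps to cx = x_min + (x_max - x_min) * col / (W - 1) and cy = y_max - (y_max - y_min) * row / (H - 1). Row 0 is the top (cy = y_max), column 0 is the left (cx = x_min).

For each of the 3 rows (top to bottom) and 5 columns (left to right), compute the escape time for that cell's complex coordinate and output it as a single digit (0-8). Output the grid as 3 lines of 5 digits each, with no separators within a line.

Answer: 45888
34788
13334

Derivation:
(row=0, col=0): c = -1.8000 + 0.2100i → escape time 4
(row=0, col=1): c = -1.4600 + 0.2100i → escape time 5
(row=0, col=2): c = -1.1200 + 0.2100i → escape time 8
(row=0, col=3): c = -0.7800 + 0.2100i → escape time 8
(row=0, col=4): c = -0.4400 + 0.2100i → escape time 8
(row=1, col=0): c = -1.8000 + -0.3750i → escape time 3
(row=1, col=1): c = -1.4600 + -0.3750i → escape time 4
(row=1, col=2): c = -1.1200 + -0.3750i → escape time 7
(row=1, col=3): c = -0.7800 + -0.3750i → escape time 8
(row=1, col=4): c = -0.4400 + -0.3750i → escape time 8
(row=2, col=0): c = -1.8000 + -0.9600i → escape time 1
(row=2, col=1): c = -1.4600 + -0.9600i → escape time 3
(row=2, col=2): c = -1.1200 + -0.9600i → escape time 3
(row=2, col=3): c = -0.7800 + -0.9600i → escape time 3
(row=2, col=4): c = -0.4400 + -0.9600i → escape time 4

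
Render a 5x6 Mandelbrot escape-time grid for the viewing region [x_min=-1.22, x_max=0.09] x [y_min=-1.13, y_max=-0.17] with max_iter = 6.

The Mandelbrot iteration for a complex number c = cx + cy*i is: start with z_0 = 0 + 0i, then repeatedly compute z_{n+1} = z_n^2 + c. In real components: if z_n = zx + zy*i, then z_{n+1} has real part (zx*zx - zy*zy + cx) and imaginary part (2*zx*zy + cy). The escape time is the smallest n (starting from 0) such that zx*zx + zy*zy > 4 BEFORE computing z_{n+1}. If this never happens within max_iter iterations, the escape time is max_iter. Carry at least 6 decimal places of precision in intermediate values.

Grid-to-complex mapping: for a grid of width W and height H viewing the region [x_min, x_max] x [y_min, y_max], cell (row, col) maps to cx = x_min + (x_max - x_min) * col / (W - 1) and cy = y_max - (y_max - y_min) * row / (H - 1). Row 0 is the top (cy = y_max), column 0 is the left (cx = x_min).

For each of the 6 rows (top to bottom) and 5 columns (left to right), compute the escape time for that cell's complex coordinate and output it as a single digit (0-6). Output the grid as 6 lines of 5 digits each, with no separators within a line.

(row=0, col=0): c = -1.2200 + -0.1700i → escape time 6
(row=0, col=1): c = -0.8925 + -0.1700i → escape time 6
(row=0, col=2): c = -0.5650 + -0.1700i → escape time 6
(row=0, col=3): c = -0.2375 + -0.1700i → escape time 6
(row=0, col=4): c = 0.0900 + -0.1700i → escape time 6
(row=1, col=0): c = -1.2200 + -0.3620i → escape time 6
(row=1, col=1): c = -0.8925 + -0.3620i → escape time 6
(row=1, col=2): c = -0.5650 + -0.3620i → escape time 6
(row=1, col=3): c = -0.2375 + -0.3620i → escape time 6
(row=1, col=4): c = 0.0900 + -0.3620i → escape time 6
(row=2, col=0): c = -1.2200 + -0.5540i → escape time 4
(row=2, col=1): c = -0.8925 + -0.5540i → escape time 5
(row=2, col=2): c = -0.5650 + -0.5540i → escape time 6
(row=2, col=3): c = -0.2375 + -0.5540i → escape time 6
(row=2, col=4): c = 0.0900 + -0.5540i → escape time 6
(row=3, col=0): c = -1.2200 + -0.7460i → escape time 3
(row=3, col=1): c = -0.8925 + -0.7460i → escape time 4
(row=3, col=2): c = -0.5650 + -0.7460i → escape time 6
(row=3, col=3): c = -0.2375 + -0.7460i → escape time 6
(row=3, col=4): c = 0.0900 + -0.7460i → escape time 6
(row=4, col=0): c = -1.2200 + -0.9380i → escape time 3
(row=4, col=1): c = -0.8925 + -0.9380i → escape time 3
(row=4, col=2): c = -0.5650 + -0.9380i → escape time 4
(row=4, col=3): c = -0.2375 + -0.9380i → escape time 6
(row=4, col=4): c = 0.0900 + -0.9380i → escape time 5
(row=5, col=0): c = -1.2200 + -1.1300i → escape time 3
(row=5, col=1): c = -0.8925 + -1.1300i → escape time 3
(row=5, col=2): c = -0.5650 + -1.1300i → escape time 3
(row=5, col=3): c = -0.2375 + -1.1300i → escape time 5
(row=5, col=4): c = 0.0900 + -1.1300i → escape time 3

Answer: 66666
66666
45666
34666
33465
33353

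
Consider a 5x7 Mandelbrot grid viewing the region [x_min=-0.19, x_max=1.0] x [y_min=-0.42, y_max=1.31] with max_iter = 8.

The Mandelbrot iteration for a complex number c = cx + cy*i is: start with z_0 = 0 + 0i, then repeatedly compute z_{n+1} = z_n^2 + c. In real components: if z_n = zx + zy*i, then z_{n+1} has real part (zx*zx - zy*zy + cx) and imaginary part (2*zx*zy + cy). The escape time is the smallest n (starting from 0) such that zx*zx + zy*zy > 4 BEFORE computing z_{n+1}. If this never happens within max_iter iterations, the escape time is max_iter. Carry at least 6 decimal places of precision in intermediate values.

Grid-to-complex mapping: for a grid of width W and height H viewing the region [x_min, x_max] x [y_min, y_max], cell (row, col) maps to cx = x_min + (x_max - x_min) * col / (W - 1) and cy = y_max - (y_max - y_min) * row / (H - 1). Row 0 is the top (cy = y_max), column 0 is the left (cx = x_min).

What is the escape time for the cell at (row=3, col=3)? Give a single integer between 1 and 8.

Answer: 3

Derivation:
z_0 = 0 + 0i, c = 0.7025 + 0.4450i
Iter 1: z = 0.7025 + 0.4450i, |z|^2 = 0.6915
Iter 2: z = 0.9980 + 1.0702i, |z|^2 = 2.1413
Iter 3: z = 0.5531 + 2.5811i, |z|^2 = 6.9681
Escaped at iteration 3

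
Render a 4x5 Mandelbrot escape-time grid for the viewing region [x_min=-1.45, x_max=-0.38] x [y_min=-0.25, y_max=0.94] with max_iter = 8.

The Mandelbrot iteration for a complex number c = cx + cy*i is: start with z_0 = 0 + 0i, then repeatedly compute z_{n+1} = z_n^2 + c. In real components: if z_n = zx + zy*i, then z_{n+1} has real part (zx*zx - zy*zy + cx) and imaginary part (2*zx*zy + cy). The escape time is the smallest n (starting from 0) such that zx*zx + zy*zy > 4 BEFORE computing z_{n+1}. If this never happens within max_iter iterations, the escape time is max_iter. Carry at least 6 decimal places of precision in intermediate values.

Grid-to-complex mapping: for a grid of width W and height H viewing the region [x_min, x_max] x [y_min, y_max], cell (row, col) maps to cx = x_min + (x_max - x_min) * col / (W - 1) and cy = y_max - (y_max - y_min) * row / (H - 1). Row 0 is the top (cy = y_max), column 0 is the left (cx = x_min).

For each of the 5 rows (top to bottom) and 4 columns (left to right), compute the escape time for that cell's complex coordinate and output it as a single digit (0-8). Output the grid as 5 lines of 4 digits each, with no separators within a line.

Answer: 3345
3458
5888
8888
5888

Derivation:
(row=0, col=0): c = -1.4500 + 0.9400i → escape time 3
(row=0, col=1): c = -1.0933 + 0.9400i → escape time 3
(row=0, col=2): c = -0.7367 + 0.9400i → escape time 4
(row=0, col=3): c = -0.3800 + 0.9400i → escape time 5
(row=1, col=0): c = -1.4500 + 0.6425i → escape time 3
(row=1, col=1): c = -1.0933 + 0.6425i → escape time 4
(row=1, col=2): c = -0.7367 + 0.6425i → escape time 5
(row=1, col=3): c = -0.3800 + 0.6425i → escape time 8
(row=2, col=0): c = -1.4500 + 0.3450i → escape time 5
(row=2, col=1): c = -1.0933 + 0.3450i → escape time 8
(row=2, col=2): c = -0.7367 + 0.3450i → escape time 8
(row=2, col=3): c = -0.3800 + 0.3450i → escape time 8
(row=3, col=0): c = -1.4500 + 0.0475i → escape time 8
(row=3, col=1): c = -1.0933 + 0.0475i → escape time 8
(row=3, col=2): c = -0.7367 + 0.0475i → escape time 8
(row=3, col=3): c = -0.3800 + 0.0475i → escape time 8
(row=4, col=0): c = -1.4500 + -0.2500i → escape time 5
(row=4, col=1): c = -1.0933 + -0.2500i → escape time 8
(row=4, col=2): c = -0.7367 + -0.2500i → escape time 8
(row=4, col=3): c = -0.3800 + -0.2500i → escape time 8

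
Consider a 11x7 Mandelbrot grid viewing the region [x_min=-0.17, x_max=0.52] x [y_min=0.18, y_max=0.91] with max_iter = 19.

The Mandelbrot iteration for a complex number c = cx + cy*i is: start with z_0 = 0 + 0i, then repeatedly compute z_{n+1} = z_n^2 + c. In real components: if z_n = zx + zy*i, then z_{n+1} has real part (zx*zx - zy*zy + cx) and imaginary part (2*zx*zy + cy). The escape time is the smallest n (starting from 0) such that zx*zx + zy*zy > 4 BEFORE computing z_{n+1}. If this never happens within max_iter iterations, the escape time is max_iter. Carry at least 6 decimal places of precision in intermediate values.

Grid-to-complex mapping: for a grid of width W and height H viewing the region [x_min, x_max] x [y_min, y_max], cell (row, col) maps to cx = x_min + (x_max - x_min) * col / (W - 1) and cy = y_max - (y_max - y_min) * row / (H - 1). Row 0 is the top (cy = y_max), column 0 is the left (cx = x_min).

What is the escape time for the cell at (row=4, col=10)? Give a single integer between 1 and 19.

Answer: 5

Derivation:
z_0 = 0 + 0i, c = 0.5200 + 0.4233i
Iter 1: z = 0.5200 + 0.4233i, |z|^2 = 0.4496
Iter 2: z = 0.6112 + 0.8636i, |z|^2 = 1.1194
Iter 3: z = 0.1477 + 1.4790i, |z|^2 = 2.2092
Iter 4: z = -1.6455 + 0.8604i, |z|^2 = 3.4481
Iter 5: z = 2.4876 + -2.4082i, |z|^2 = 11.9876
Escaped at iteration 5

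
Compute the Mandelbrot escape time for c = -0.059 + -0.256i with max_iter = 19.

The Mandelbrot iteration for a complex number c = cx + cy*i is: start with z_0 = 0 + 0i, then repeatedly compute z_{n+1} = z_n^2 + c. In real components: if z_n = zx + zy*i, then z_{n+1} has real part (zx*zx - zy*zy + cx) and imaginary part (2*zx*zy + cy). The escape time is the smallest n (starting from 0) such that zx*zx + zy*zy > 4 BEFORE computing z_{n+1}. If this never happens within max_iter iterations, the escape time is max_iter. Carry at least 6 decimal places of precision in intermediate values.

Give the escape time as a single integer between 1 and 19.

z_0 = 0 + 0i, c = -0.0590 + -0.2560i
Iter 1: z = -0.0590 + -0.2560i, |z|^2 = 0.0690
Iter 2: z = -0.1211 + -0.2258i, |z|^2 = 0.0656
Iter 3: z = -0.0953 + -0.2013i, |z|^2 = 0.0496
Iter 4: z = -0.0904 + -0.2176i, |z|^2 = 0.0555
Iter 5: z = -0.0982 + -0.2166i, |z|^2 = 0.0566
Iter 6: z = -0.0963 + -0.2135i, |z|^2 = 0.0548
Iter 7: z = -0.0953 + -0.2149i, |z|^2 = 0.0553
Iter 8: z = -0.0961 + -0.2150i, |z|^2 = 0.0555
Iter 9: z = -0.0960 + -0.2147i, |z|^2 = 0.0553
Iter 10: z = -0.0959 + -0.2148i, |z|^2 = 0.0553
Iter 11: z = -0.0959 + -0.2148i, |z|^2 = 0.0554
Iter 12: z = -0.0959 + -0.2148i, |z|^2 = 0.0553
Iter 13: z = -0.0959 + -0.2148i, |z|^2 = 0.0553
Iter 14: z = -0.0959 + -0.2148i, |z|^2 = 0.0553
Iter 15: z = -0.0959 + -0.2148i, |z|^2 = 0.0553
Iter 16: z = -0.0959 + -0.2148i, |z|^2 = 0.0553
Iter 17: z = -0.0959 + -0.2148i, |z|^2 = 0.0553
Iter 18: z = -0.0959 + -0.2148i, |z|^2 = 0.0553

Answer: 19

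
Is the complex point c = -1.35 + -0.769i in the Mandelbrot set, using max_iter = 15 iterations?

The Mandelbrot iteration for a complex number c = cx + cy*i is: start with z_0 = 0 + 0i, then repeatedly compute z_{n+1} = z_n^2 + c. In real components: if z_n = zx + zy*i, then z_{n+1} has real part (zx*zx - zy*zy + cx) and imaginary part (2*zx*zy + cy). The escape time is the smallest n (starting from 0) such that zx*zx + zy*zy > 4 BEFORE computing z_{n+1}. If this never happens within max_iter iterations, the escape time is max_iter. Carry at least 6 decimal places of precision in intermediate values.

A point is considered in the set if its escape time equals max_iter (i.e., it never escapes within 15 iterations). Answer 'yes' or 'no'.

Answer: no

Derivation:
z_0 = 0 + 0i, c = -1.3500 + -0.7690i
Iter 1: z = -1.3500 + -0.7690i, |z|^2 = 2.4139
Iter 2: z = -0.1189 + 1.3073i, |z|^2 = 1.7232
Iter 3: z = -3.0449 + -1.0798i, |z|^2 = 10.4374
Escaped at iteration 3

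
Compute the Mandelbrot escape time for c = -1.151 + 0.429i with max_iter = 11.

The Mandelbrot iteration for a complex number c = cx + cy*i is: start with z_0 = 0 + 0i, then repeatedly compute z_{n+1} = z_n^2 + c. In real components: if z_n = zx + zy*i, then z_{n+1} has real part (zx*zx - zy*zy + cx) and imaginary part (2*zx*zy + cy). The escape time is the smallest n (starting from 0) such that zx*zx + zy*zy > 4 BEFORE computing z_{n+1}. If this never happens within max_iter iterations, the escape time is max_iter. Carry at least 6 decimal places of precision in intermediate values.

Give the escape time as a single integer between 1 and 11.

Answer: 6

Derivation:
z_0 = 0 + 0i, c = -1.1510 + 0.4290i
Iter 1: z = -1.1510 + 0.4290i, |z|^2 = 1.5088
Iter 2: z = -0.0102 + -0.5586i, |z|^2 = 0.3121
Iter 3: z = -1.4629 + 0.4404i, |z|^2 = 2.3340
Iter 4: z = 0.7950 + -0.8596i, |z|^2 = 1.3710
Iter 5: z = -1.2579 + -0.9379i, |z|^2 = 2.4618
Iter 6: z = -0.4484 + 2.7884i, |z|^2 = 7.9763
Escaped at iteration 6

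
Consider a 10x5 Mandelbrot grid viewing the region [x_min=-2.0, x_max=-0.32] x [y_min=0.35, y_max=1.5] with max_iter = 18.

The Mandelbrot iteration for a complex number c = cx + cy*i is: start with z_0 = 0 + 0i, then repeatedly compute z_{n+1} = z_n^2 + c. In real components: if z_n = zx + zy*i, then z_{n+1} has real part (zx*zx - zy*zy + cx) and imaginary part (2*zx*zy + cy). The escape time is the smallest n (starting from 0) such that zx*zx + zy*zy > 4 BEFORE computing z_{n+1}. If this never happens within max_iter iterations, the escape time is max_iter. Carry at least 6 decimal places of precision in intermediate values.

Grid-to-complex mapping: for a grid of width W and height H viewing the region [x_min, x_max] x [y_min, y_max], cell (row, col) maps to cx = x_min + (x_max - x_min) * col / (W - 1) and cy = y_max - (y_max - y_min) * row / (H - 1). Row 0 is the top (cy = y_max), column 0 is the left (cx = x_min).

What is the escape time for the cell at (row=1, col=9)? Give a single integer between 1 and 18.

z_0 = 0 + 0i, c = -0.3200 + 1.2125i
Iter 1: z = -0.3200 + 1.2125i, |z|^2 = 1.5726
Iter 2: z = -1.6878 + 0.4365i, |z|^2 = 3.0391
Iter 3: z = 2.3380 + -0.2609i, |z|^2 = 5.5343
Escaped at iteration 3

Answer: 3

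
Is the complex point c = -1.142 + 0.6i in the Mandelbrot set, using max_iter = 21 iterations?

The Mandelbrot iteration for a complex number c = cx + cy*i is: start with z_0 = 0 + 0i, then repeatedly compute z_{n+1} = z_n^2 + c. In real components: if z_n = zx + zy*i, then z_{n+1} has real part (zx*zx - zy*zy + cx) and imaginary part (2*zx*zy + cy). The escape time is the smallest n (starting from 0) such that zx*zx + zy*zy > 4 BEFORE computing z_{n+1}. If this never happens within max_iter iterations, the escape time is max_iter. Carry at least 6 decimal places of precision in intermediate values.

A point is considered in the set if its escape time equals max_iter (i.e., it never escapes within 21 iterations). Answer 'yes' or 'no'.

Answer: no

Derivation:
z_0 = 0 + 0i, c = -1.1420 + 0.6000i
Iter 1: z = -1.1420 + 0.6000i, |z|^2 = 1.6642
Iter 2: z = -0.1978 + -0.7704i, |z|^2 = 0.6327
Iter 3: z = -1.6964 + 0.9048i, |z|^2 = 3.6964
Iter 4: z = 0.9170 + -2.4699i, |z|^2 = 6.9410
Escaped at iteration 4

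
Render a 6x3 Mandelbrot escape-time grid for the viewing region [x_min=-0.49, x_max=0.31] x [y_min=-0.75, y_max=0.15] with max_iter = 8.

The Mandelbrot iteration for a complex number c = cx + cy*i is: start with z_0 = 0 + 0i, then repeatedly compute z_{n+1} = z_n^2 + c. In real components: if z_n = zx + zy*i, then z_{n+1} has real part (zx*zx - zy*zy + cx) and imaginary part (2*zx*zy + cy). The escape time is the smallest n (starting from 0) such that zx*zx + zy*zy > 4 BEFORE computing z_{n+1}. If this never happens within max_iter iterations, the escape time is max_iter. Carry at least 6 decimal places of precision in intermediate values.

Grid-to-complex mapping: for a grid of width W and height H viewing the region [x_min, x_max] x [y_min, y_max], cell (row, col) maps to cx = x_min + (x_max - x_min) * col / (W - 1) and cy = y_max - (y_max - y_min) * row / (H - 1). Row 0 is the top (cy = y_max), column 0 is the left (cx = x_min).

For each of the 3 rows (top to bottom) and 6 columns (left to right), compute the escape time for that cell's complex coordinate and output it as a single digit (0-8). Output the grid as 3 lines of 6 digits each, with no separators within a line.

(row=0, col=0): c = -0.4900 + 0.1500i → escape time 8
(row=0, col=1): c = -0.3300 + 0.1500i → escape time 8
(row=0, col=2): c = -0.1700 + 0.1500i → escape time 8
(row=0, col=3): c = -0.0100 + 0.1500i → escape time 8
(row=0, col=4): c = 0.1500 + 0.1500i → escape time 8
(row=0, col=5): c = 0.3100 + 0.1500i → escape time 8
(row=1, col=0): c = -0.4900 + -0.3000i → escape time 8
(row=1, col=1): c = -0.3300 + -0.3000i → escape time 8
(row=1, col=2): c = -0.1700 + -0.3000i → escape time 8
(row=1, col=3): c = -0.0100 + -0.3000i → escape time 8
(row=1, col=4): c = 0.1500 + -0.3000i → escape time 8
(row=1, col=5): c = 0.3100 + -0.3000i → escape time 8
(row=2, col=0): c = -0.4900 + -0.7500i → escape time 6
(row=2, col=1): c = -0.3300 + -0.7500i → escape time 8
(row=2, col=2): c = -0.1700 + -0.7500i → escape time 8
(row=2, col=3): c = -0.0100 + -0.7500i → escape time 8
(row=2, col=4): c = 0.1500 + -0.7500i → escape time 6
(row=2, col=5): c = 0.3100 + -0.7500i → escape time 5

Answer: 888888
888888
688865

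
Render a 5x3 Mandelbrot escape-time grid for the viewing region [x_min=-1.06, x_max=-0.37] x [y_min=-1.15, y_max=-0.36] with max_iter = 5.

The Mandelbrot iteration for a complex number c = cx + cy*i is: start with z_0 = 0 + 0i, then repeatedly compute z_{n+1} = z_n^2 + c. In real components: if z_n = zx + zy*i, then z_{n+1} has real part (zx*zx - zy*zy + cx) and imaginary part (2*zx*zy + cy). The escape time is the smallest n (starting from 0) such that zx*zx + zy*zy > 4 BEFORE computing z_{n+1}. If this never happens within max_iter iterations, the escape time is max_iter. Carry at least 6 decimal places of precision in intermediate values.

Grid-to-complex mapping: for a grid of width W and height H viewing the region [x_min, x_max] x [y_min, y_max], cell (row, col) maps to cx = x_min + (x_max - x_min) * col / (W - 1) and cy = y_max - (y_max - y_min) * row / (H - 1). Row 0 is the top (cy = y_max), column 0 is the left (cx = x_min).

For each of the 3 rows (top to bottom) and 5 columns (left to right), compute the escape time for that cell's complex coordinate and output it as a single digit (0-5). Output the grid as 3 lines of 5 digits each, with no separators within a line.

(row=0, col=0): c = -1.0600 + -0.3600i → escape time 5
(row=0, col=1): c = -0.8875 + -0.3600i → escape time 5
(row=0, col=2): c = -0.7150 + -0.3600i → escape time 5
(row=0, col=3): c = -0.5425 + -0.3600i → escape time 5
(row=0, col=4): c = -0.3700 + -0.3600i → escape time 5
(row=1, col=0): c = -1.0600 + -0.7550i → escape time 3
(row=1, col=1): c = -0.8875 + -0.7550i → escape time 4
(row=1, col=2): c = -0.7150 + -0.7550i → escape time 4
(row=1, col=3): c = -0.5425 + -0.7550i → escape time 5
(row=1, col=4): c = -0.3700 + -0.7550i → escape time 5
(row=2, col=0): c = -1.0600 + -1.1500i → escape time 3
(row=2, col=1): c = -0.8875 + -1.1500i → escape time 3
(row=2, col=2): c = -0.7150 + -1.1500i → escape time 3
(row=2, col=3): c = -0.5425 + -1.1500i → escape time 3
(row=2, col=4): c = -0.3700 + -1.1500i → escape time 4

Answer: 55555
34455
33334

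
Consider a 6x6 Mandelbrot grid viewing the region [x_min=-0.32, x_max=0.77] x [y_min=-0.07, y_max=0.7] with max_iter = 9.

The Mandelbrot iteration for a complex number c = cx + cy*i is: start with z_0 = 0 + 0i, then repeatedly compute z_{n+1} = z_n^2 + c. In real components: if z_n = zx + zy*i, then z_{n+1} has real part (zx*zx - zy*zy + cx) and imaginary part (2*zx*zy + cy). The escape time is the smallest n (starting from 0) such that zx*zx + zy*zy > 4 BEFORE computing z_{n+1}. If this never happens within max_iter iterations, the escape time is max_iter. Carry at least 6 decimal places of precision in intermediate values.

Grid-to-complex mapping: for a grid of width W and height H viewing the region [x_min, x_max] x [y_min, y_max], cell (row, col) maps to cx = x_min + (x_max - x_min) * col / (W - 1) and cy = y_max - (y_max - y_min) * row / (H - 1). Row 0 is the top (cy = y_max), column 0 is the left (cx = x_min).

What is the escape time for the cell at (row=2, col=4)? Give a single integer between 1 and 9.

Answer: 4

Derivation:
z_0 = 0 + 0i, c = 0.5520 + 0.3920i
Iter 1: z = 0.5520 + 0.3920i, |z|^2 = 0.4584
Iter 2: z = 0.7030 + 0.8248i, |z|^2 = 1.1745
Iter 3: z = 0.3660 + 1.5517i, |z|^2 = 2.5417
Iter 4: z = -1.7218 + 1.5279i, |z|^2 = 5.2990
Escaped at iteration 4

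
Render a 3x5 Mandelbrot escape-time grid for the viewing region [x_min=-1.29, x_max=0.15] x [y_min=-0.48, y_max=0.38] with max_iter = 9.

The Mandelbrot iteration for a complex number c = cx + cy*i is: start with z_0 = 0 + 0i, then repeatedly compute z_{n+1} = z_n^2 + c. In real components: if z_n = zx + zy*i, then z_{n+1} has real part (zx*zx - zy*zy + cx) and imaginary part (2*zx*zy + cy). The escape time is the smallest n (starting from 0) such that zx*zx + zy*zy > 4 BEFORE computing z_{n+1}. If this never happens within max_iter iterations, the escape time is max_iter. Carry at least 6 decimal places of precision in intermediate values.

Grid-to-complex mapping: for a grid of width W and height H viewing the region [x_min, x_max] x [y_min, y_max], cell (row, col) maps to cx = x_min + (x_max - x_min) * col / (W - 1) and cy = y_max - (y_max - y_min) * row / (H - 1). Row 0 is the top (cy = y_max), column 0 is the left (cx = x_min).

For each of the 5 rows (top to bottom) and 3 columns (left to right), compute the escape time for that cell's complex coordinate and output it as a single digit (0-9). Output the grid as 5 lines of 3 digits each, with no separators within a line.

(row=0, col=0): c = -1.2900 + 0.3800i → escape time 8
(row=0, col=1): c = -0.5700 + 0.3800i → escape time 9
(row=0, col=2): c = 0.1500 + 0.3800i → escape time 9
(row=1, col=0): c = -1.2900 + 0.1650i → escape time 9
(row=1, col=1): c = -0.5700 + 0.1650i → escape time 9
(row=1, col=2): c = 0.1500 + 0.1650i → escape time 9
(row=2, col=0): c = -1.2900 + -0.0500i → escape time 9
(row=2, col=1): c = -0.5700 + -0.0500i → escape time 9
(row=2, col=2): c = 0.1500 + -0.0500i → escape time 9
(row=3, col=0): c = -1.2900 + -0.2650i → escape time 7
(row=3, col=1): c = -0.5700 + -0.2650i → escape time 9
(row=3, col=2): c = 0.1500 + -0.2650i → escape time 9
(row=4, col=0): c = -1.2900 + -0.4800i → escape time 4
(row=4, col=1): c = -0.5700 + -0.4800i → escape time 9
(row=4, col=2): c = 0.1500 + -0.4800i → escape time 9

Answer: 899
999
999
799
499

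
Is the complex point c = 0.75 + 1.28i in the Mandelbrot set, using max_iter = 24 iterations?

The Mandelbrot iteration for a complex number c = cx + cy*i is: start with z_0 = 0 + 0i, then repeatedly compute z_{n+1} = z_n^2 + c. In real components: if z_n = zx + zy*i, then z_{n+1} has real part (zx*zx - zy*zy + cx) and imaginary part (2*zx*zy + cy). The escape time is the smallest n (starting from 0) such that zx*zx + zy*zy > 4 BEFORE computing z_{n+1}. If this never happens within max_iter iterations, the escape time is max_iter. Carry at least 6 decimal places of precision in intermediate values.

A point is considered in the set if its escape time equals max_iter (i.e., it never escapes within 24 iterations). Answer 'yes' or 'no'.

z_0 = 0 + 0i, c = 0.7500 + 1.2800i
Iter 1: z = 0.7500 + 1.2800i, |z|^2 = 2.2009
Iter 2: z = -0.3259 + 3.2000i, |z|^2 = 10.3462
Escaped at iteration 2

Answer: no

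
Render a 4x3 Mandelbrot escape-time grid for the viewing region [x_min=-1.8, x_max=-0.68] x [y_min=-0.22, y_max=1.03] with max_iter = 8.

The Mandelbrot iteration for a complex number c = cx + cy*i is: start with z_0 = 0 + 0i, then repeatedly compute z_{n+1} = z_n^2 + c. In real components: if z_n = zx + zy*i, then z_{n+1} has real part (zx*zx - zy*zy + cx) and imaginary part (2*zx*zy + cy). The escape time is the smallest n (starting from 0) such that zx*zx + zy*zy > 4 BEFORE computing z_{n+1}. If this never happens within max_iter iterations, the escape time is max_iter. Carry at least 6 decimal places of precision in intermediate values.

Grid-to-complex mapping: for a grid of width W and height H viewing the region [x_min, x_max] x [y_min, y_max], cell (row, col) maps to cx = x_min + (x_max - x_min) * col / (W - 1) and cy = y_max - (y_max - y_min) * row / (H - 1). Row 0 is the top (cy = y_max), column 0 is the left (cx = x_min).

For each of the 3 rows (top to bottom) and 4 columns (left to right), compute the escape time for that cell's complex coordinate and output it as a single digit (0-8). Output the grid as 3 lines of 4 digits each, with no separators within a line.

(row=0, col=0): c = -1.8000 + 1.0300i → escape time 1
(row=0, col=1): c = -1.4267 + 1.0300i → escape time 3
(row=0, col=2): c = -1.0533 + 1.0300i → escape time 3
(row=0, col=3): c = -0.6800 + 1.0300i → escape time 3
(row=1, col=0): c = -1.8000 + 0.4050i → escape time 3
(row=1, col=1): c = -1.4267 + 0.4050i → escape time 4
(row=1, col=2): c = -1.0533 + 0.4050i → escape time 7
(row=1, col=3): c = -0.6800 + 0.4050i → escape time 8
(row=2, col=0): c = -1.8000 + -0.2200i → escape time 4
(row=2, col=1): c = -1.4267 + -0.2200i → escape time 5
(row=2, col=2): c = -1.0533 + -0.2200i → escape time 8
(row=2, col=3): c = -0.6800 + -0.2200i → escape time 8

Answer: 1333
3478
4588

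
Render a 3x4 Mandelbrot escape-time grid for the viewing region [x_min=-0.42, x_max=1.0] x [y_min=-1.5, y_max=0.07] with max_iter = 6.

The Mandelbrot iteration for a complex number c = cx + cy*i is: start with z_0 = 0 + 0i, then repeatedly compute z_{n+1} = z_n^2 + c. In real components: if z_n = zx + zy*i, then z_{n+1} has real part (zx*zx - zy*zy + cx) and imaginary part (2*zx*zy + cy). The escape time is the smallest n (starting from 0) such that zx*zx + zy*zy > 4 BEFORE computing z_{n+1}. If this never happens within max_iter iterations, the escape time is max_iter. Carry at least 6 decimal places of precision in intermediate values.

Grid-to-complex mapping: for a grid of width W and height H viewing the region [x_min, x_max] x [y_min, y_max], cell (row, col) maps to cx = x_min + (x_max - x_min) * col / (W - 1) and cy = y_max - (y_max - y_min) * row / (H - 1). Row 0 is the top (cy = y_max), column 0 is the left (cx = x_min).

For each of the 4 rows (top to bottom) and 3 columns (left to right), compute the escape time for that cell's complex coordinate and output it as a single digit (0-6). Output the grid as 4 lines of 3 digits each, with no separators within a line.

Answer: 662
662
442
222

Derivation:
(row=0, col=0): c = -0.4200 + 0.0700i → escape time 6
(row=0, col=1): c = 0.2900 + 0.0700i → escape time 6
(row=0, col=2): c = 1.0000 + 0.0700i → escape time 2
(row=1, col=0): c = -0.4200 + -0.4533i → escape time 6
(row=1, col=1): c = 0.2900 + -0.4533i → escape time 6
(row=1, col=2): c = 1.0000 + -0.4533i → escape time 2
(row=2, col=0): c = -0.4200 + -0.9767i → escape time 4
(row=2, col=1): c = 0.2900 + -0.9767i → escape time 4
(row=2, col=2): c = 1.0000 + -0.9767i → escape time 2
(row=3, col=0): c = -0.4200 + -1.5000i → escape time 2
(row=3, col=1): c = 0.2900 + -1.5000i → escape time 2
(row=3, col=2): c = 1.0000 + -1.5000i → escape time 2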